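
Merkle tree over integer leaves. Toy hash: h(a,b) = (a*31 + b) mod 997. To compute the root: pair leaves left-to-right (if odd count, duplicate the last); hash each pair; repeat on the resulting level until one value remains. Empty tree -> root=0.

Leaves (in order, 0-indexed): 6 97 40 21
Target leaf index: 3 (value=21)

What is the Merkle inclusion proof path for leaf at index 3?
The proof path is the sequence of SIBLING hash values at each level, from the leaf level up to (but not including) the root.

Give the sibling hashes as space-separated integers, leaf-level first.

Answer: 40 283

Derivation:
L0 (leaves): [6, 97, 40, 21], target index=3
L1: h(6,97)=(6*31+97)%997=283 [pair 0] h(40,21)=(40*31+21)%997=264 [pair 1] -> [283, 264]
  Sibling for proof at L0: 40
L2: h(283,264)=(283*31+264)%997=64 [pair 0] -> [64]
  Sibling for proof at L1: 283
Root: 64
Proof path (sibling hashes from leaf to root): [40, 283]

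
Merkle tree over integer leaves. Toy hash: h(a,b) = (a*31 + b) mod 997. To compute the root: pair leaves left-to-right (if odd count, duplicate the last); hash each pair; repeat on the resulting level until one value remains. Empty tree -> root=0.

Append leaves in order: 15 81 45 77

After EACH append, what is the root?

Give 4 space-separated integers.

After append 15 (leaves=[15]):
  L0: [15]
  root=15
After append 81 (leaves=[15, 81]):
  L0: [15, 81]
  L1: h(15,81)=(15*31+81)%997=546 -> [546]
  root=546
After append 45 (leaves=[15, 81, 45]):
  L0: [15, 81, 45]
  L1: h(15,81)=(15*31+81)%997=546 h(45,45)=(45*31+45)%997=443 -> [546, 443]
  L2: h(546,443)=(546*31+443)%997=420 -> [420]
  root=420
After append 77 (leaves=[15, 81, 45, 77]):
  L0: [15, 81, 45, 77]
  L1: h(15,81)=(15*31+81)%997=546 h(45,77)=(45*31+77)%997=475 -> [546, 475]
  L2: h(546,475)=(546*31+475)%997=452 -> [452]
  root=452

Answer: 15 546 420 452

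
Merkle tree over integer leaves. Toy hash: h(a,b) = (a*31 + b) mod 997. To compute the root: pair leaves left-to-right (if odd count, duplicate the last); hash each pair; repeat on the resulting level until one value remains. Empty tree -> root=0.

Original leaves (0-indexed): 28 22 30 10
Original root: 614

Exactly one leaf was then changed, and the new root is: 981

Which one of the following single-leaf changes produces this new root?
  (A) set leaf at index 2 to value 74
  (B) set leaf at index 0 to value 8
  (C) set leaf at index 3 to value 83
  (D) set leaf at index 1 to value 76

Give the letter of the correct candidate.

Original leaves: [28, 22, 30, 10]
Target new root: 981
Try each candidate change and compute the resulting root:
Candidate A: set leaf[2] = 74 -> leaves = [28, 22, 74, 10]
  L0: [28, 22, 74, 10]
  L1: h(28,22)=(28*31+22)%997=890 h(74,10)=(74*31+10)%997=310 -> [890, 310]
  L2: h(890,310)=(890*31+310)%997=981 -> [981]
  root = 981 == target 981  ** MATCH **
Candidate B: set leaf[0] = 8 -> leaves = [8, 22, 30, 10]
  L0: [8, 22, 30, 10]
  L1: h(8,22)=(8*31+22)%997=270 h(30,10)=(30*31+10)%997=940 -> [270, 940]
  L2: h(270,940)=(270*31+940)%997=337 -> [337]
  root = 337 != target 981
Candidate C: set leaf[3] = 83 -> leaves = [28, 22, 30, 83]
  L0: [28, 22, 30, 83]
  L1: h(28,22)=(28*31+22)%997=890 h(30,83)=(30*31+83)%997=16 -> [890, 16]
  L2: h(890,16)=(890*31+16)%997=687 -> [687]
  root = 687 != target 981
Candidate D: set leaf[1] = 76 -> leaves = [28, 76, 30, 10]
  L0: [28, 76, 30, 10]
  L1: h(28,76)=(28*31+76)%997=944 h(30,10)=(30*31+10)%997=940 -> [944, 940]
  L2: h(944,940)=(944*31+940)%997=294 -> [294]
  root = 294 != target 981
Candidate A produces the target root.

Answer: A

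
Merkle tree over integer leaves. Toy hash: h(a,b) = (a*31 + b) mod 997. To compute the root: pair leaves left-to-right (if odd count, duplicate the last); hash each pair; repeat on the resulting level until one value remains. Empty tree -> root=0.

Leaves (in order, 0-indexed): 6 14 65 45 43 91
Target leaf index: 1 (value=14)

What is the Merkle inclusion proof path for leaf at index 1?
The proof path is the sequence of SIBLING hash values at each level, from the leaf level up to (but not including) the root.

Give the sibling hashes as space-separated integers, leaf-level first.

L0 (leaves): [6, 14, 65, 45, 43, 91], target index=1
L1: h(6,14)=(6*31+14)%997=200 [pair 0] h(65,45)=(65*31+45)%997=66 [pair 1] h(43,91)=(43*31+91)%997=427 [pair 2] -> [200, 66, 427]
  Sibling for proof at L0: 6
L2: h(200,66)=(200*31+66)%997=284 [pair 0] h(427,427)=(427*31+427)%997=703 [pair 1] -> [284, 703]
  Sibling for proof at L1: 66
L3: h(284,703)=(284*31+703)%997=534 [pair 0] -> [534]
  Sibling for proof at L2: 703
Root: 534
Proof path (sibling hashes from leaf to root): [6, 66, 703]

Answer: 6 66 703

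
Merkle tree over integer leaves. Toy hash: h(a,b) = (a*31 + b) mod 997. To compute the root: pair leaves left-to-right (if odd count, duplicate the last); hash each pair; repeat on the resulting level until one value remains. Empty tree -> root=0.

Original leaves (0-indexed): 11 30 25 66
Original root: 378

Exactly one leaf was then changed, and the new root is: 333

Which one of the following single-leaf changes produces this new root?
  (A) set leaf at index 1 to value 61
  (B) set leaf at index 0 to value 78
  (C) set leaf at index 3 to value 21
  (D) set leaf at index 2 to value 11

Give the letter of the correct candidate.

Answer: C

Derivation:
Original leaves: [11, 30, 25, 66]
Target new root: 333
Try each candidate change and compute the resulting root:
Candidate A: set leaf[1] = 61 -> leaves = [11, 61, 25, 66]
  L0: [11, 61, 25, 66]
  L1: h(11,61)=(11*31+61)%997=402 h(25,66)=(25*31+66)%997=841 -> [402, 841]
  L2: h(402,841)=(402*31+841)%997=342 -> [342]
  root = 342 != target 333
Candidate B: set leaf[0] = 78 -> leaves = [78, 30, 25, 66]
  L0: [78, 30, 25, 66]
  L1: h(78,30)=(78*31+30)%997=454 h(25,66)=(25*31+66)%997=841 -> [454, 841]
  L2: h(454,841)=(454*31+841)%997=957 -> [957]
  root = 957 != target 333
Candidate C: set leaf[3] = 21 -> leaves = [11, 30, 25, 21]
  L0: [11, 30, 25, 21]
  L1: h(11,30)=(11*31+30)%997=371 h(25,21)=(25*31+21)%997=796 -> [371, 796]
  L2: h(371,796)=(371*31+796)%997=333 -> [333]
  root = 333 == target 333  ** MATCH **
Candidate D: set leaf[2] = 11 -> leaves = [11, 30, 11, 66]
  L0: [11, 30, 11, 66]
  L1: h(11,30)=(11*31+30)%997=371 h(11,66)=(11*31+66)%997=407 -> [371, 407]
  L2: h(371,407)=(371*31+407)%997=941 -> [941]
  root = 941 != target 333
Candidate C produces the target root.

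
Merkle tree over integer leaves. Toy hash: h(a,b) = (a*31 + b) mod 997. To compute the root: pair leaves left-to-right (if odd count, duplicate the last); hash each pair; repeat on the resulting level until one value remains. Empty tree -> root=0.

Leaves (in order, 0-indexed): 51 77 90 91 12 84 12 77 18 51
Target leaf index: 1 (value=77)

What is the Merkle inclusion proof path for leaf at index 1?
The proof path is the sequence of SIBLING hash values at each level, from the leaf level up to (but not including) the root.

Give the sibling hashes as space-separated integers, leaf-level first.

L0 (leaves): [51, 77, 90, 91, 12, 84, 12, 77, 18, 51], target index=1
L1: h(51,77)=(51*31+77)%997=661 [pair 0] h(90,91)=(90*31+91)%997=887 [pair 1] h(12,84)=(12*31+84)%997=456 [pair 2] h(12,77)=(12*31+77)%997=449 [pair 3] h(18,51)=(18*31+51)%997=609 [pair 4] -> [661, 887, 456, 449, 609]
  Sibling for proof at L0: 51
L2: h(661,887)=(661*31+887)%997=441 [pair 0] h(456,449)=(456*31+449)%997=627 [pair 1] h(609,609)=(609*31+609)%997=545 [pair 2] -> [441, 627, 545]
  Sibling for proof at L1: 887
L3: h(441,627)=(441*31+627)%997=340 [pair 0] h(545,545)=(545*31+545)%997=491 [pair 1] -> [340, 491]
  Sibling for proof at L2: 627
L4: h(340,491)=(340*31+491)%997=64 [pair 0] -> [64]
  Sibling for proof at L3: 491
Root: 64
Proof path (sibling hashes from leaf to root): [51, 887, 627, 491]

Answer: 51 887 627 491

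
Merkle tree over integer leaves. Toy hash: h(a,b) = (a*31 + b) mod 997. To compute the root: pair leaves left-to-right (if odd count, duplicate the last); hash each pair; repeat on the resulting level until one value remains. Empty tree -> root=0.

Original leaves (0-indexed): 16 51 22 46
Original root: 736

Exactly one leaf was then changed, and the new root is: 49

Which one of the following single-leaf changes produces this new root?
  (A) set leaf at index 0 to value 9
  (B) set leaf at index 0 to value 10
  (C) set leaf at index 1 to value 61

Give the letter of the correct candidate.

Original leaves: [16, 51, 22, 46]
Target new root: 49
Try each candidate change and compute the resulting root:
Candidate A: set leaf[0] = 9 -> leaves = [9, 51, 22, 46]
  L0: [9, 51, 22, 46]
  L1: h(9,51)=(9*31+51)%997=330 h(22,46)=(22*31+46)%997=728 -> [330, 728]
  L2: h(330,728)=(330*31+728)%997=988 -> [988]
  root = 988 != target 49
Candidate B: set leaf[0] = 10 -> leaves = [10, 51, 22, 46]
  L0: [10, 51, 22, 46]
  L1: h(10,51)=(10*31+51)%997=361 h(22,46)=(22*31+46)%997=728 -> [361, 728]
  L2: h(361,728)=(361*31+728)%997=952 -> [952]
  root = 952 != target 49
Candidate C: set leaf[1] = 61 -> leaves = [16, 61, 22, 46]
  L0: [16, 61, 22, 46]
  L1: h(16,61)=(16*31+61)%997=557 h(22,46)=(22*31+46)%997=728 -> [557, 728]
  L2: h(557,728)=(557*31+728)%997=49 -> [49]
  root = 49 == target 49  ** MATCH **
Candidate C produces the target root.

Answer: C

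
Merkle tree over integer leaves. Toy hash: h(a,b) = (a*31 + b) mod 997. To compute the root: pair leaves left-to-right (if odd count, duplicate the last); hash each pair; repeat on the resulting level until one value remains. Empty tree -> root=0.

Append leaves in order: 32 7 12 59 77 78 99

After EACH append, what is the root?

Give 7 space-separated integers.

Answer: 32 2 446 493 413 445 151

Derivation:
After append 32 (leaves=[32]):
  L0: [32]
  root=32
After append 7 (leaves=[32, 7]):
  L0: [32, 7]
  L1: h(32,7)=(32*31+7)%997=2 -> [2]
  root=2
After append 12 (leaves=[32, 7, 12]):
  L0: [32, 7, 12]
  L1: h(32,7)=(32*31+7)%997=2 h(12,12)=(12*31+12)%997=384 -> [2, 384]
  L2: h(2,384)=(2*31+384)%997=446 -> [446]
  root=446
After append 59 (leaves=[32, 7, 12, 59]):
  L0: [32, 7, 12, 59]
  L1: h(32,7)=(32*31+7)%997=2 h(12,59)=(12*31+59)%997=431 -> [2, 431]
  L2: h(2,431)=(2*31+431)%997=493 -> [493]
  root=493
After append 77 (leaves=[32, 7, 12, 59, 77]):
  L0: [32, 7, 12, 59, 77]
  L1: h(32,7)=(32*31+7)%997=2 h(12,59)=(12*31+59)%997=431 h(77,77)=(77*31+77)%997=470 -> [2, 431, 470]
  L2: h(2,431)=(2*31+431)%997=493 h(470,470)=(470*31+470)%997=85 -> [493, 85]
  L3: h(493,85)=(493*31+85)%997=413 -> [413]
  root=413
After append 78 (leaves=[32, 7, 12, 59, 77, 78]):
  L0: [32, 7, 12, 59, 77, 78]
  L1: h(32,7)=(32*31+7)%997=2 h(12,59)=(12*31+59)%997=431 h(77,78)=(77*31+78)%997=471 -> [2, 431, 471]
  L2: h(2,431)=(2*31+431)%997=493 h(471,471)=(471*31+471)%997=117 -> [493, 117]
  L3: h(493,117)=(493*31+117)%997=445 -> [445]
  root=445
After append 99 (leaves=[32, 7, 12, 59, 77, 78, 99]):
  L0: [32, 7, 12, 59, 77, 78, 99]
  L1: h(32,7)=(32*31+7)%997=2 h(12,59)=(12*31+59)%997=431 h(77,78)=(77*31+78)%997=471 h(99,99)=(99*31+99)%997=177 -> [2, 431, 471, 177]
  L2: h(2,431)=(2*31+431)%997=493 h(471,177)=(471*31+177)%997=820 -> [493, 820]
  L3: h(493,820)=(493*31+820)%997=151 -> [151]
  root=151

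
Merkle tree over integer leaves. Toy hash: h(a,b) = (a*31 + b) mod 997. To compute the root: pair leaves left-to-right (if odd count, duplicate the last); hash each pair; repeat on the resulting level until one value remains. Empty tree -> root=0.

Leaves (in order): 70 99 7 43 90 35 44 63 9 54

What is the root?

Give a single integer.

L0: [70, 99, 7, 43, 90, 35, 44, 63, 9, 54]
L1: h(70,99)=(70*31+99)%997=275 h(7,43)=(7*31+43)%997=260 h(90,35)=(90*31+35)%997=831 h(44,63)=(44*31+63)%997=430 h(9,54)=(9*31+54)%997=333 -> [275, 260, 831, 430, 333]
L2: h(275,260)=(275*31+260)%997=809 h(831,430)=(831*31+430)%997=269 h(333,333)=(333*31+333)%997=686 -> [809, 269, 686]
L3: h(809,269)=(809*31+269)%997=423 h(686,686)=(686*31+686)%997=18 -> [423, 18]
L4: h(423,18)=(423*31+18)%997=170 -> [170]

Answer: 170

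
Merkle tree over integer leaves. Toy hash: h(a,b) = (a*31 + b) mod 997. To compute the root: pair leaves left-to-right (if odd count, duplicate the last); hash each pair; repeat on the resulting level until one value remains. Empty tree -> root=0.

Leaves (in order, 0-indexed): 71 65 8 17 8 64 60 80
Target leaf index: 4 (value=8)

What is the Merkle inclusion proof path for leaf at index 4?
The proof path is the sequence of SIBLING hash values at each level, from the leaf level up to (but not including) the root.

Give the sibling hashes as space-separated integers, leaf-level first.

L0 (leaves): [71, 65, 8, 17, 8, 64, 60, 80], target index=4
L1: h(71,65)=(71*31+65)%997=272 [pair 0] h(8,17)=(8*31+17)%997=265 [pair 1] h(8,64)=(8*31+64)%997=312 [pair 2] h(60,80)=(60*31+80)%997=943 [pair 3] -> [272, 265, 312, 943]
  Sibling for proof at L0: 64
L2: h(272,265)=(272*31+265)%997=721 [pair 0] h(312,943)=(312*31+943)%997=645 [pair 1] -> [721, 645]
  Sibling for proof at L1: 943
L3: h(721,645)=(721*31+645)%997=65 [pair 0] -> [65]
  Sibling for proof at L2: 721
Root: 65
Proof path (sibling hashes from leaf to root): [64, 943, 721]

Answer: 64 943 721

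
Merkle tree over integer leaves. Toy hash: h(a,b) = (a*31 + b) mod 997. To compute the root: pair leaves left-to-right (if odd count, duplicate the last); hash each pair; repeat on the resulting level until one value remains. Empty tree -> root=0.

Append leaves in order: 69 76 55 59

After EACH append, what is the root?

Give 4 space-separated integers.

Answer: 69 221 635 639

Derivation:
After append 69 (leaves=[69]):
  L0: [69]
  root=69
After append 76 (leaves=[69, 76]):
  L0: [69, 76]
  L1: h(69,76)=(69*31+76)%997=221 -> [221]
  root=221
After append 55 (leaves=[69, 76, 55]):
  L0: [69, 76, 55]
  L1: h(69,76)=(69*31+76)%997=221 h(55,55)=(55*31+55)%997=763 -> [221, 763]
  L2: h(221,763)=(221*31+763)%997=635 -> [635]
  root=635
After append 59 (leaves=[69, 76, 55, 59]):
  L0: [69, 76, 55, 59]
  L1: h(69,76)=(69*31+76)%997=221 h(55,59)=(55*31+59)%997=767 -> [221, 767]
  L2: h(221,767)=(221*31+767)%997=639 -> [639]
  root=639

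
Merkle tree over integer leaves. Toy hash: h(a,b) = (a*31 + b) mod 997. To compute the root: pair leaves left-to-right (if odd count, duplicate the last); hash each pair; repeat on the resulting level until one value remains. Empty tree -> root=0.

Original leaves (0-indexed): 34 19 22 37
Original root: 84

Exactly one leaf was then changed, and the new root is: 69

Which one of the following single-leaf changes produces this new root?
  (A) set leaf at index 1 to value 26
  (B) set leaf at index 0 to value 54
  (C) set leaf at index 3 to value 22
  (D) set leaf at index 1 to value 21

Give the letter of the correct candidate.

Original leaves: [34, 19, 22, 37]
Target new root: 69
Try each candidate change and compute the resulting root:
Candidate A: set leaf[1] = 26 -> leaves = [34, 26, 22, 37]
  L0: [34, 26, 22, 37]
  L1: h(34,26)=(34*31+26)%997=83 h(22,37)=(22*31+37)%997=719 -> [83, 719]
  L2: h(83,719)=(83*31+719)%997=301 -> [301]
  root = 301 != target 69
Candidate B: set leaf[0] = 54 -> leaves = [54, 19, 22, 37]
  L0: [54, 19, 22, 37]
  L1: h(54,19)=(54*31+19)%997=696 h(22,37)=(22*31+37)%997=719 -> [696, 719]
  L2: h(696,719)=(696*31+719)%997=361 -> [361]
  root = 361 != target 69
Candidate C: set leaf[3] = 22 -> leaves = [34, 19, 22, 22]
  L0: [34, 19, 22, 22]
  L1: h(34,19)=(34*31+19)%997=76 h(22,22)=(22*31+22)%997=704 -> [76, 704]
  L2: h(76,704)=(76*31+704)%997=69 -> [69]
  root = 69 == target 69  ** MATCH **
Candidate D: set leaf[1] = 21 -> leaves = [34, 21, 22, 37]
  L0: [34, 21, 22, 37]
  L1: h(34,21)=(34*31+21)%997=78 h(22,37)=(22*31+37)%997=719 -> [78, 719]
  L2: h(78,719)=(78*31+719)%997=146 -> [146]
  root = 146 != target 69
Candidate C produces the target root.

Answer: C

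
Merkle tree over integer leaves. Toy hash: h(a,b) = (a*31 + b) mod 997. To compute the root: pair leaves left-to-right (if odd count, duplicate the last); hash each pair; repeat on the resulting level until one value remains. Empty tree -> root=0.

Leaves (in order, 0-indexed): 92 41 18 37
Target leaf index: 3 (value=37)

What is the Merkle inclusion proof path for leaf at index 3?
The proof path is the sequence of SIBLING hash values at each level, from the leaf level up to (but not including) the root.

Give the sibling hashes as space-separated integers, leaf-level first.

Answer: 18 899

Derivation:
L0 (leaves): [92, 41, 18, 37], target index=3
L1: h(92,41)=(92*31+41)%997=899 [pair 0] h(18,37)=(18*31+37)%997=595 [pair 1] -> [899, 595]
  Sibling for proof at L0: 18
L2: h(899,595)=(899*31+595)%997=548 [pair 0] -> [548]
  Sibling for proof at L1: 899
Root: 548
Proof path (sibling hashes from leaf to root): [18, 899]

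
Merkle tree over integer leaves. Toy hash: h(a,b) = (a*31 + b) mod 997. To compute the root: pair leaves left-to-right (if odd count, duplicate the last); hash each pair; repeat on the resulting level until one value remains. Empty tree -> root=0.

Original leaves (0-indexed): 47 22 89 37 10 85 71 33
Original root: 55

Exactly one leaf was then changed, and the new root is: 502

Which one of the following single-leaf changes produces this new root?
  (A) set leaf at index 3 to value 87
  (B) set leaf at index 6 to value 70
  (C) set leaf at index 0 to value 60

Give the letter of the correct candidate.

Original leaves: [47, 22, 89, 37, 10, 85, 71, 33]
Target new root: 502
Try each candidate change and compute the resulting root:
Candidate A: set leaf[3] = 87 -> leaves = [47, 22, 89, 87, 10, 85, 71, 33]
  L0: [47, 22, 89, 87, 10, 85, 71, 33]
  L1: h(47,22)=(47*31+22)%997=482 h(89,87)=(89*31+87)%997=852 h(10,85)=(10*31+85)%997=395 h(71,33)=(71*31+33)%997=240 -> [482, 852, 395, 240]
  L2: h(482,852)=(482*31+852)%997=839 h(395,240)=(395*31+240)%997=521 -> [839, 521]
  L3: h(839,521)=(839*31+521)%997=608 -> [608]
  root = 608 != target 502
Candidate B: set leaf[6] = 70 -> leaves = [47, 22, 89, 37, 10, 85, 70, 33]
  L0: [47, 22, 89, 37, 10, 85, 70, 33]
  L1: h(47,22)=(47*31+22)%997=482 h(89,37)=(89*31+37)%997=802 h(10,85)=(10*31+85)%997=395 h(70,33)=(70*31+33)%997=209 -> [482, 802, 395, 209]
  L2: h(482,802)=(482*31+802)%997=789 h(395,209)=(395*31+209)%997=490 -> [789, 490]
  L3: h(789,490)=(789*31+490)%997=24 -> [24]
  root = 24 != target 502
Candidate C: set leaf[0] = 60 -> leaves = [60, 22, 89, 37, 10, 85, 71, 33]
  L0: [60, 22, 89, 37, 10, 85, 71, 33]
  L1: h(60,22)=(60*31+22)%997=885 h(89,37)=(89*31+37)%997=802 h(10,85)=(10*31+85)%997=395 h(71,33)=(71*31+33)%997=240 -> [885, 802, 395, 240]
  L2: h(885,802)=(885*31+802)%997=321 h(395,240)=(395*31+240)%997=521 -> [321, 521]
  L3: h(321,521)=(321*31+521)%997=502 -> [502]
  root = 502 == target 502  ** MATCH **
Candidate C produces the target root.

Answer: C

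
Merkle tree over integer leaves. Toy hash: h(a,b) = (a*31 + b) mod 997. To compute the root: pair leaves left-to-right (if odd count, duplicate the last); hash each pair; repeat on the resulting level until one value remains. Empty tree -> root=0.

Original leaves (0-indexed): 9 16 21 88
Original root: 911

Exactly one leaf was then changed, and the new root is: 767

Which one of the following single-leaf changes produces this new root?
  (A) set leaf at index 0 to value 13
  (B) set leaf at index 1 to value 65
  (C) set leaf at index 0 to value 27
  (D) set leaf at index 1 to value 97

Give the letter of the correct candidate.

Answer: A

Derivation:
Original leaves: [9, 16, 21, 88]
Target new root: 767
Try each candidate change and compute the resulting root:
Candidate A: set leaf[0] = 13 -> leaves = [13, 16, 21, 88]
  L0: [13, 16, 21, 88]
  L1: h(13,16)=(13*31+16)%997=419 h(21,88)=(21*31+88)%997=739 -> [419, 739]
  L2: h(419,739)=(419*31+739)%997=767 -> [767]
  root = 767 == target 767  ** MATCH **
Candidate B: set leaf[1] = 65 -> leaves = [9, 65, 21, 88]
  L0: [9, 65, 21, 88]
  L1: h(9,65)=(9*31+65)%997=344 h(21,88)=(21*31+88)%997=739 -> [344, 739]
  L2: h(344,739)=(344*31+739)%997=436 -> [436]
  root = 436 != target 767
Candidate C: set leaf[0] = 27 -> leaves = [27, 16, 21, 88]
  L0: [27, 16, 21, 88]
  L1: h(27,16)=(27*31+16)%997=853 h(21,88)=(21*31+88)%997=739 -> [853, 739]
  L2: h(853,739)=(853*31+739)%997=263 -> [263]
  root = 263 != target 767
Candidate D: set leaf[1] = 97 -> leaves = [9, 97, 21, 88]
  L0: [9, 97, 21, 88]
  L1: h(9,97)=(9*31+97)%997=376 h(21,88)=(21*31+88)%997=739 -> [376, 739]
  L2: h(376,739)=(376*31+739)%997=431 -> [431]
  root = 431 != target 767
Candidate A produces the target root.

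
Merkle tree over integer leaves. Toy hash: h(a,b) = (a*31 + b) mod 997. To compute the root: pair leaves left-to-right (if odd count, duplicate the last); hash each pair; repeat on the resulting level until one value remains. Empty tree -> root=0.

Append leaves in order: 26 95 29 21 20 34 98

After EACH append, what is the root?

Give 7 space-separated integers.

Answer: 26 901 943 935 612 63 551

Derivation:
After append 26 (leaves=[26]):
  L0: [26]
  root=26
After append 95 (leaves=[26, 95]):
  L0: [26, 95]
  L1: h(26,95)=(26*31+95)%997=901 -> [901]
  root=901
After append 29 (leaves=[26, 95, 29]):
  L0: [26, 95, 29]
  L1: h(26,95)=(26*31+95)%997=901 h(29,29)=(29*31+29)%997=928 -> [901, 928]
  L2: h(901,928)=(901*31+928)%997=943 -> [943]
  root=943
After append 21 (leaves=[26, 95, 29, 21]):
  L0: [26, 95, 29, 21]
  L1: h(26,95)=(26*31+95)%997=901 h(29,21)=(29*31+21)%997=920 -> [901, 920]
  L2: h(901,920)=(901*31+920)%997=935 -> [935]
  root=935
After append 20 (leaves=[26, 95, 29, 21, 20]):
  L0: [26, 95, 29, 21, 20]
  L1: h(26,95)=(26*31+95)%997=901 h(29,21)=(29*31+21)%997=920 h(20,20)=(20*31+20)%997=640 -> [901, 920, 640]
  L2: h(901,920)=(901*31+920)%997=935 h(640,640)=(640*31+640)%997=540 -> [935, 540]
  L3: h(935,540)=(935*31+540)%997=612 -> [612]
  root=612
After append 34 (leaves=[26, 95, 29, 21, 20, 34]):
  L0: [26, 95, 29, 21, 20, 34]
  L1: h(26,95)=(26*31+95)%997=901 h(29,21)=(29*31+21)%997=920 h(20,34)=(20*31+34)%997=654 -> [901, 920, 654]
  L2: h(901,920)=(901*31+920)%997=935 h(654,654)=(654*31+654)%997=988 -> [935, 988]
  L3: h(935,988)=(935*31+988)%997=63 -> [63]
  root=63
After append 98 (leaves=[26, 95, 29, 21, 20, 34, 98]):
  L0: [26, 95, 29, 21, 20, 34, 98]
  L1: h(26,95)=(26*31+95)%997=901 h(29,21)=(29*31+21)%997=920 h(20,34)=(20*31+34)%997=654 h(98,98)=(98*31+98)%997=145 -> [901, 920, 654, 145]
  L2: h(901,920)=(901*31+920)%997=935 h(654,145)=(654*31+145)%997=479 -> [935, 479]
  L3: h(935,479)=(935*31+479)%997=551 -> [551]
  root=551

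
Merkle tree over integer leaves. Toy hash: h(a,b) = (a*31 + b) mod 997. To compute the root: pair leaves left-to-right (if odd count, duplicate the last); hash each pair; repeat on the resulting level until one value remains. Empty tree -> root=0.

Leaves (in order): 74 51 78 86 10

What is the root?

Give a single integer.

Answer: 453

Derivation:
L0: [74, 51, 78, 86, 10]
L1: h(74,51)=(74*31+51)%997=351 h(78,86)=(78*31+86)%997=510 h(10,10)=(10*31+10)%997=320 -> [351, 510, 320]
L2: h(351,510)=(351*31+510)%997=424 h(320,320)=(320*31+320)%997=270 -> [424, 270]
L3: h(424,270)=(424*31+270)%997=453 -> [453]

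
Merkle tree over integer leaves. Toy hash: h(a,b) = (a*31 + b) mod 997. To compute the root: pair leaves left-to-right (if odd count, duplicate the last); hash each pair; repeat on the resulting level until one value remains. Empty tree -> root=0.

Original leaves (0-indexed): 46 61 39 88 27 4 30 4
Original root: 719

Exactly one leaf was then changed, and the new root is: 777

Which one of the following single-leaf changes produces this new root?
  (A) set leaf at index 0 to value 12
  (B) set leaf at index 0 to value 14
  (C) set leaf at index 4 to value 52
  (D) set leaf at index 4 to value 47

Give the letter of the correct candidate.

Answer: A

Derivation:
Original leaves: [46, 61, 39, 88, 27, 4, 30, 4]
Target new root: 777
Try each candidate change and compute the resulting root:
Candidate A: set leaf[0] = 12 -> leaves = [12, 61, 39, 88, 27, 4, 30, 4]
  L0: [12, 61, 39, 88, 27, 4, 30, 4]
  L1: h(12,61)=(12*31+61)%997=433 h(39,88)=(39*31+88)%997=300 h(27,4)=(27*31+4)%997=841 h(30,4)=(30*31+4)%997=934 -> [433, 300, 841, 934]
  L2: h(433,300)=(433*31+300)%997=762 h(841,934)=(841*31+934)%997=86 -> [762, 86]
  L3: h(762,86)=(762*31+86)%997=777 -> [777]
  root = 777 == target 777  ** MATCH **
Candidate B: set leaf[0] = 14 -> leaves = [14, 61, 39, 88, 27, 4, 30, 4]
  L0: [14, 61, 39, 88, 27, 4, 30, 4]
  L1: h(14,61)=(14*31+61)%997=495 h(39,88)=(39*31+88)%997=300 h(27,4)=(27*31+4)%997=841 h(30,4)=(30*31+4)%997=934 -> [495, 300, 841, 934]
  L2: h(495,300)=(495*31+300)%997=690 h(841,934)=(841*31+934)%997=86 -> [690, 86]
  L3: h(690,86)=(690*31+86)%997=539 -> [539]
  root = 539 != target 777
Candidate C: set leaf[4] = 52 -> leaves = [46, 61, 39, 88, 52, 4, 30, 4]
  L0: [46, 61, 39, 88, 52, 4, 30, 4]
  L1: h(46,61)=(46*31+61)%997=490 h(39,88)=(39*31+88)%997=300 h(52,4)=(52*31+4)%997=619 h(30,4)=(30*31+4)%997=934 -> [490, 300, 619, 934]
  L2: h(490,300)=(490*31+300)%997=535 h(619,934)=(619*31+934)%997=183 -> [535, 183]
  L3: h(535,183)=(535*31+183)%997=816 -> [816]
  root = 816 != target 777
Candidate D: set leaf[4] = 47 -> leaves = [46, 61, 39, 88, 47, 4, 30, 4]
  L0: [46, 61, 39, 88, 47, 4, 30, 4]
  L1: h(46,61)=(46*31+61)%997=490 h(39,88)=(39*31+88)%997=300 h(47,4)=(47*31+4)%997=464 h(30,4)=(30*31+4)%997=934 -> [490, 300, 464, 934]
  L2: h(490,300)=(490*31+300)%997=535 h(464,934)=(464*31+934)%997=363 -> [535, 363]
  L3: h(535,363)=(535*31+363)%997=996 -> [996]
  root = 996 != target 777
Candidate A produces the target root.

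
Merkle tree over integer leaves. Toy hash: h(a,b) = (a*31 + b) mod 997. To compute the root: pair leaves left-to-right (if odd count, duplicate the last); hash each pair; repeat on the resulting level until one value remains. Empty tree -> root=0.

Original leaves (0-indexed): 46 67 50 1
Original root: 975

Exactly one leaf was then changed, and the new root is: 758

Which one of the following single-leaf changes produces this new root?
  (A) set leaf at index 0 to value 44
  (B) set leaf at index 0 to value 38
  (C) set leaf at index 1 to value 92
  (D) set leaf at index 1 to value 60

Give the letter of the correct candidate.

Answer: D

Derivation:
Original leaves: [46, 67, 50, 1]
Target new root: 758
Try each candidate change and compute the resulting root:
Candidate A: set leaf[0] = 44 -> leaves = [44, 67, 50, 1]
  L0: [44, 67, 50, 1]
  L1: h(44,67)=(44*31+67)%997=434 h(50,1)=(50*31+1)%997=554 -> [434, 554]
  L2: h(434,554)=(434*31+554)%997=50 -> [50]
  root = 50 != target 758
Candidate B: set leaf[0] = 38 -> leaves = [38, 67, 50, 1]
  L0: [38, 67, 50, 1]
  L1: h(38,67)=(38*31+67)%997=248 h(50,1)=(50*31+1)%997=554 -> [248, 554]
  L2: h(248,554)=(248*31+554)%997=266 -> [266]
  root = 266 != target 758
Candidate C: set leaf[1] = 92 -> leaves = [46, 92, 50, 1]
  L0: [46, 92, 50, 1]
  L1: h(46,92)=(46*31+92)%997=521 h(50,1)=(50*31+1)%997=554 -> [521, 554]
  L2: h(521,554)=(521*31+554)%997=753 -> [753]
  root = 753 != target 758
Candidate D: set leaf[1] = 60 -> leaves = [46, 60, 50, 1]
  L0: [46, 60, 50, 1]
  L1: h(46,60)=(46*31+60)%997=489 h(50,1)=(50*31+1)%997=554 -> [489, 554]
  L2: h(489,554)=(489*31+554)%997=758 -> [758]
  root = 758 == target 758  ** MATCH **
Candidate D produces the target root.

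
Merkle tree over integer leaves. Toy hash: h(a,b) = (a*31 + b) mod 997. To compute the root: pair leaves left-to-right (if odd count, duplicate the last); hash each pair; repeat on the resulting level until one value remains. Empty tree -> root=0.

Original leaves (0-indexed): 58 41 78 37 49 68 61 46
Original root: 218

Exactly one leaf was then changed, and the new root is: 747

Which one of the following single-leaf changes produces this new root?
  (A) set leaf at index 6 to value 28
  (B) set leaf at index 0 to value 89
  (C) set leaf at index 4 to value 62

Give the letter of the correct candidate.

Original leaves: [58, 41, 78, 37, 49, 68, 61, 46]
Target new root: 747
Try each candidate change and compute the resulting root:
Candidate A: set leaf[6] = 28 -> leaves = [58, 41, 78, 37, 49, 68, 28, 46]
  L0: [58, 41, 78, 37, 49, 68, 28, 46]
  L1: h(58,41)=(58*31+41)%997=842 h(78,37)=(78*31+37)%997=461 h(49,68)=(49*31+68)%997=590 h(28,46)=(28*31+46)%997=914 -> [842, 461, 590, 914]
  L2: h(842,461)=(842*31+461)%997=641 h(590,914)=(590*31+914)%997=261 -> [641, 261]
  L3: h(641,261)=(641*31+261)%997=192 -> [192]
  root = 192 != target 747
Candidate B: set leaf[0] = 89 -> leaves = [89, 41, 78, 37, 49, 68, 61, 46]
  L0: [89, 41, 78, 37, 49, 68, 61, 46]
  L1: h(89,41)=(89*31+41)%997=806 h(78,37)=(78*31+37)%997=461 h(49,68)=(49*31+68)%997=590 h(61,46)=(61*31+46)%997=940 -> [806, 461, 590, 940]
  L2: h(806,461)=(806*31+461)%997=522 h(590,940)=(590*31+940)%997=287 -> [522, 287]
  L3: h(522,287)=(522*31+287)%997=517 -> [517]
  root = 517 != target 747
Candidate C: set leaf[4] = 62 -> leaves = [58, 41, 78, 37, 62, 68, 61, 46]
  L0: [58, 41, 78, 37, 62, 68, 61, 46]
  L1: h(58,41)=(58*31+41)%997=842 h(78,37)=(78*31+37)%997=461 h(62,68)=(62*31+68)%997=993 h(61,46)=(61*31+46)%997=940 -> [842, 461, 993, 940]
  L2: h(842,461)=(842*31+461)%997=641 h(993,940)=(993*31+940)%997=816 -> [641, 816]
  L3: h(641,816)=(641*31+816)%997=747 -> [747]
  root = 747 == target 747  ** MATCH **
Candidate C produces the target root.

Answer: C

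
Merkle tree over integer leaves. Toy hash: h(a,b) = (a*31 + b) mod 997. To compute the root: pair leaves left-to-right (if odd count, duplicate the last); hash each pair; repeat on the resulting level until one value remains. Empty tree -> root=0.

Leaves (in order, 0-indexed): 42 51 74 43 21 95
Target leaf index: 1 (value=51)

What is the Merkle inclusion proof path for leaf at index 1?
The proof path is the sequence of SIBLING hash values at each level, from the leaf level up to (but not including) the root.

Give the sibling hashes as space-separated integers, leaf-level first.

L0 (leaves): [42, 51, 74, 43, 21, 95], target index=1
L1: h(42,51)=(42*31+51)%997=356 [pair 0] h(74,43)=(74*31+43)%997=343 [pair 1] h(21,95)=(21*31+95)%997=746 [pair 2] -> [356, 343, 746]
  Sibling for proof at L0: 42
L2: h(356,343)=(356*31+343)%997=412 [pair 0] h(746,746)=(746*31+746)%997=941 [pair 1] -> [412, 941]
  Sibling for proof at L1: 343
L3: h(412,941)=(412*31+941)%997=752 [pair 0] -> [752]
  Sibling for proof at L2: 941
Root: 752
Proof path (sibling hashes from leaf to root): [42, 343, 941]

Answer: 42 343 941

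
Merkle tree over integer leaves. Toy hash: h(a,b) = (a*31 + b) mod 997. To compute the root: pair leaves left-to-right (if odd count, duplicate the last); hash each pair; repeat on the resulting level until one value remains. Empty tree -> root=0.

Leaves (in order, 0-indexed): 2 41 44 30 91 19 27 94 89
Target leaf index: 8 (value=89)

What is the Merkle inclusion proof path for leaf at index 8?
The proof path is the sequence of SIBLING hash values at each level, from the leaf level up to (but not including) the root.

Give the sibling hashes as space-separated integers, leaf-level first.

Answer: 89 854 409 861

Derivation:
L0 (leaves): [2, 41, 44, 30, 91, 19, 27, 94, 89], target index=8
L1: h(2,41)=(2*31+41)%997=103 [pair 0] h(44,30)=(44*31+30)%997=397 [pair 1] h(91,19)=(91*31+19)%997=846 [pair 2] h(27,94)=(27*31+94)%997=931 [pair 3] h(89,89)=(89*31+89)%997=854 [pair 4] -> [103, 397, 846, 931, 854]
  Sibling for proof at L0: 89
L2: h(103,397)=(103*31+397)%997=599 [pair 0] h(846,931)=(846*31+931)%997=238 [pair 1] h(854,854)=(854*31+854)%997=409 [pair 2] -> [599, 238, 409]
  Sibling for proof at L1: 854
L3: h(599,238)=(599*31+238)%997=861 [pair 0] h(409,409)=(409*31+409)%997=127 [pair 1] -> [861, 127]
  Sibling for proof at L2: 409
L4: h(861,127)=(861*31+127)%997=896 [pair 0] -> [896]
  Sibling for proof at L3: 861
Root: 896
Proof path (sibling hashes from leaf to root): [89, 854, 409, 861]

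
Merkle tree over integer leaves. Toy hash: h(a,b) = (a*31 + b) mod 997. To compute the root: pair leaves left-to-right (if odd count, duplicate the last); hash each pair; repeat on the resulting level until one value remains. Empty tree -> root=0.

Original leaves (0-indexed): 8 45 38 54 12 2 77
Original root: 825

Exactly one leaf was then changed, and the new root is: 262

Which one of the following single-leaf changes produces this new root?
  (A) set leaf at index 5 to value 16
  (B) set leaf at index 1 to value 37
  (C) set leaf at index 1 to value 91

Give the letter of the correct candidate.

Answer: A

Derivation:
Original leaves: [8, 45, 38, 54, 12, 2, 77]
Target new root: 262
Try each candidate change and compute the resulting root:
Candidate A: set leaf[5] = 16 -> leaves = [8, 45, 38, 54, 12, 16, 77]
  L0: [8, 45, 38, 54, 12, 16, 77]
  L1: h(8,45)=(8*31+45)%997=293 h(38,54)=(38*31+54)%997=235 h(12,16)=(12*31+16)%997=388 h(77,77)=(77*31+77)%997=470 -> [293, 235, 388, 470]
  L2: h(293,235)=(293*31+235)%997=345 h(388,470)=(388*31+470)%997=534 -> [345, 534]
  L3: h(345,534)=(345*31+534)%997=262 -> [262]
  root = 262 == target 262  ** MATCH **
Candidate B: set leaf[1] = 37 -> leaves = [8, 37, 38, 54, 12, 2, 77]
  L0: [8, 37, 38, 54, 12, 2, 77]
  L1: h(8,37)=(8*31+37)%997=285 h(38,54)=(38*31+54)%997=235 h(12,2)=(12*31+2)%997=374 h(77,77)=(77*31+77)%997=470 -> [285, 235, 374, 470]
  L2: h(285,235)=(285*31+235)%997=97 h(374,470)=(374*31+470)%997=100 -> [97, 100]
  L3: h(97,100)=(97*31+100)%997=116 -> [116]
  root = 116 != target 262
Candidate C: set leaf[1] = 91 -> leaves = [8, 91, 38, 54, 12, 2, 77]
  L0: [8, 91, 38, 54, 12, 2, 77]
  L1: h(8,91)=(8*31+91)%997=339 h(38,54)=(38*31+54)%997=235 h(12,2)=(12*31+2)%997=374 h(77,77)=(77*31+77)%997=470 -> [339, 235, 374, 470]
  L2: h(339,235)=(339*31+235)%997=774 h(374,470)=(374*31+470)%997=100 -> [774, 100]
  L3: h(774,100)=(774*31+100)%997=166 -> [166]
  root = 166 != target 262
Candidate A produces the target root.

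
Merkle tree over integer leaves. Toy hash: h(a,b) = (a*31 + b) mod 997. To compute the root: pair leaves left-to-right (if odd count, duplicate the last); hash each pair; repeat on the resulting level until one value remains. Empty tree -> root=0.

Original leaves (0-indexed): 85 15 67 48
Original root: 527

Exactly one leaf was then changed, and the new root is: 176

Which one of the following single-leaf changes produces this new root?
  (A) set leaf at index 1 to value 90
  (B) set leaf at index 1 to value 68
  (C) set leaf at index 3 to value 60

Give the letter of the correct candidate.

Answer: B

Derivation:
Original leaves: [85, 15, 67, 48]
Target new root: 176
Try each candidate change and compute the resulting root:
Candidate A: set leaf[1] = 90 -> leaves = [85, 90, 67, 48]
  L0: [85, 90, 67, 48]
  L1: h(85,90)=(85*31+90)%997=731 h(67,48)=(67*31+48)%997=131 -> [731, 131]
  L2: h(731,131)=(731*31+131)%997=858 -> [858]
  root = 858 != target 176
Candidate B: set leaf[1] = 68 -> leaves = [85, 68, 67, 48]
  L0: [85, 68, 67, 48]
  L1: h(85,68)=(85*31+68)%997=709 h(67,48)=(67*31+48)%997=131 -> [709, 131]
  L2: h(709,131)=(709*31+131)%997=176 -> [176]
  root = 176 == target 176  ** MATCH **
Candidate C: set leaf[3] = 60 -> leaves = [85, 15, 67, 60]
  L0: [85, 15, 67, 60]
  L1: h(85,15)=(85*31+15)%997=656 h(67,60)=(67*31+60)%997=143 -> [656, 143]
  L2: h(656,143)=(656*31+143)%997=539 -> [539]
  root = 539 != target 176
Candidate B produces the target root.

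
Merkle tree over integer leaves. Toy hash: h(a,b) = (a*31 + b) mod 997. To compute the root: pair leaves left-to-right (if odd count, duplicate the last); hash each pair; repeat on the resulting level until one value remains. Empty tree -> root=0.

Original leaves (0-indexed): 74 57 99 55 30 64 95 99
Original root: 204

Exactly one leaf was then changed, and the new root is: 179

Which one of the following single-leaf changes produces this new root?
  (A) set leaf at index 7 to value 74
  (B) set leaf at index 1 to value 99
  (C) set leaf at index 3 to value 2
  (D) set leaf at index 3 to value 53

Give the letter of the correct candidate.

Original leaves: [74, 57, 99, 55, 30, 64, 95, 99]
Target new root: 179
Try each candidate change and compute the resulting root:
Candidate A: set leaf[7] = 74 -> leaves = [74, 57, 99, 55, 30, 64, 95, 74]
  L0: [74, 57, 99, 55, 30, 64, 95, 74]
  L1: h(74,57)=(74*31+57)%997=357 h(99,55)=(99*31+55)%997=133 h(30,64)=(30*31+64)%997=994 h(95,74)=(95*31+74)%997=28 -> [357, 133, 994, 28]
  L2: h(357,133)=(357*31+133)%997=233 h(994,28)=(994*31+28)%997=932 -> [233, 932]
  L3: h(233,932)=(233*31+932)%997=179 -> [179]
  root = 179 == target 179  ** MATCH **
Candidate B: set leaf[1] = 99 -> leaves = [74, 99, 99, 55, 30, 64, 95, 99]
  L0: [74, 99, 99, 55, 30, 64, 95, 99]
  L1: h(74,99)=(74*31+99)%997=399 h(99,55)=(99*31+55)%997=133 h(30,64)=(30*31+64)%997=994 h(95,99)=(95*31+99)%997=53 -> [399, 133, 994, 53]
  L2: h(399,133)=(399*31+133)%997=538 h(994,53)=(994*31+53)%997=957 -> [538, 957]
  L3: h(538,957)=(538*31+957)%997=686 -> [686]
  root = 686 != target 179
Candidate C: set leaf[3] = 2 -> leaves = [74, 57, 99, 2, 30, 64, 95, 99]
  L0: [74, 57, 99, 2, 30, 64, 95, 99]
  L1: h(74,57)=(74*31+57)%997=357 h(99,2)=(99*31+2)%997=80 h(30,64)=(30*31+64)%997=994 h(95,99)=(95*31+99)%997=53 -> [357, 80, 994, 53]
  L2: h(357,80)=(357*31+80)%997=180 h(994,53)=(994*31+53)%997=957 -> [180, 957]
  L3: h(180,957)=(180*31+957)%997=555 -> [555]
  root = 555 != target 179
Candidate D: set leaf[3] = 53 -> leaves = [74, 57, 99, 53, 30, 64, 95, 99]
  L0: [74, 57, 99, 53, 30, 64, 95, 99]
  L1: h(74,57)=(74*31+57)%997=357 h(99,53)=(99*31+53)%997=131 h(30,64)=(30*31+64)%997=994 h(95,99)=(95*31+99)%997=53 -> [357, 131, 994, 53]
  L2: h(357,131)=(357*31+131)%997=231 h(994,53)=(994*31+53)%997=957 -> [231, 957]
  L3: h(231,957)=(231*31+957)%997=142 -> [142]
  root = 142 != target 179
Candidate A produces the target root.

Answer: A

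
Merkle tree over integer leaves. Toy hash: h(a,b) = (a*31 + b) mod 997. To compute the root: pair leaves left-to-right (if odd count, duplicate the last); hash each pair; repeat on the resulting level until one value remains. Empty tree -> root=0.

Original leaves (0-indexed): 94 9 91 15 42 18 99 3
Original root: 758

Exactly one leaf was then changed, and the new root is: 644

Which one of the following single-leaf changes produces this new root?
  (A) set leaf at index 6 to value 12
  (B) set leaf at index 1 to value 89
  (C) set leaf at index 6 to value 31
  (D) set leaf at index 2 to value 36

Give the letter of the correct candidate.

Answer: C

Derivation:
Original leaves: [94, 9, 91, 15, 42, 18, 99, 3]
Target new root: 644
Try each candidate change and compute the resulting root:
Candidate A: set leaf[6] = 12 -> leaves = [94, 9, 91, 15, 42, 18, 12, 3]
  L0: [94, 9, 91, 15, 42, 18, 12, 3]
  L1: h(94,9)=(94*31+9)%997=929 h(91,15)=(91*31+15)%997=842 h(42,18)=(42*31+18)%997=323 h(12,3)=(12*31+3)%997=375 -> [929, 842, 323, 375]
  L2: h(929,842)=(929*31+842)%997=728 h(323,375)=(323*31+375)%997=418 -> [728, 418]
  L3: h(728,418)=(728*31+418)%997=55 -> [55]
  root = 55 != target 644
Candidate B: set leaf[1] = 89 -> leaves = [94, 89, 91, 15, 42, 18, 99, 3]
  L0: [94, 89, 91, 15, 42, 18, 99, 3]
  L1: h(94,89)=(94*31+89)%997=12 h(91,15)=(91*31+15)%997=842 h(42,18)=(42*31+18)%997=323 h(99,3)=(99*31+3)%997=81 -> [12, 842, 323, 81]
  L2: h(12,842)=(12*31+842)%997=217 h(323,81)=(323*31+81)%997=124 -> [217, 124]
  L3: h(217,124)=(217*31+124)%997=869 -> [869]
  root = 869 != target 644
Candidate C: set leaf[6] = 31 -> leaves = [94, 9, 91, 15, 42, 18, 31, 3]
  L0: [94, 9, 91, 15, 42, 18, 31, 3]
  L1: h(94,9)=(94*31+9)%997=929 h(91,15)=(91*31+15)%997=842 h(42,18)=(42*31+18)%997=323 h(31,3)=(31*31+3)%997=964 -> [929, 842, 323, 964]
  L2: h(929,842)=(929*31+842)%997=728 h(323,964)=(323*31+964)%997=10 -> [728, 10]
  L3: h(728,10)=(728*31+10)%997=644 -> [644]
  root = 644 == target 644  ** MATCH **
Candidate D: set leaf[2] = 36 -> leaves = [94, 9, 36, 15, 42, 18, 99, 3]
  L0: [94, 9, 36, 15, 42, 18, 99, 3]
  L1: h(94,9)=(94*31+9)%997=929 h(36,15)=(36*31+15)%997=134 h(42,18)=(42*31+18)%997=323 h(99,3)=(99*31+3)%997=81 -> [929, 134, 323, 81]
  L2: h(929,134)=(929*31+134)%997=20 h(323,81)=(323*31+81)%997=124 -> [20, 124]
  L3: h(20,124)=(20*31+124)%997=744 -> [744]
  root = 744 != target 644
Candidate C produces the target root.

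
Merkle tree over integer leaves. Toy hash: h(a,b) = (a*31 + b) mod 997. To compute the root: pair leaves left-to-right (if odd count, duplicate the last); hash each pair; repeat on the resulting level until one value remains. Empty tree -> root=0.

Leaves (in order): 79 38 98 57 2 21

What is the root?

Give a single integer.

L0: [79, 38, 98, 57, 2, 21]
L1: h(79,38)=(79*31+38)%997=493 h(98,57)=(98*31+57)%997=104 h(2,21)=(2*31+21)%997=83 -> [493, 104, 83]
L2: h(493,104)=(493*31+104)%997=432 h(83,83)=(83*31+83)%997=662 -> [432, 662]
L3: h(432,662)=(432*31+662)%997=96 -> [96]

Answer: 96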